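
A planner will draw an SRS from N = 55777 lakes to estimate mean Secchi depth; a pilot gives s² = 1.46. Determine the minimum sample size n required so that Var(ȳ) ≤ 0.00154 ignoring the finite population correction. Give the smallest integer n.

949

Without fpc, n₀ = s²/D = 1.46/0.00154 = 948.0519.
Rounding up, n = 949.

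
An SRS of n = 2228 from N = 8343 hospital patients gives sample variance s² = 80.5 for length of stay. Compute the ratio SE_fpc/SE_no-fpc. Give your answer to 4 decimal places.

0.8561

f = n/N = 2228/8343 = 0.26705022.
SE_no-fpc = √(s²/n) = 0.19008172; SE_fpc = √((1−f)s²/n) = 0.16273368.
Ratio = √(1−f) = 0.85612486.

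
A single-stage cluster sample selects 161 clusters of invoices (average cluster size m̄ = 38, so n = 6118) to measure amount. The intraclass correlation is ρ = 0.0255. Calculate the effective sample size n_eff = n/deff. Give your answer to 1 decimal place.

3147.9

deff = 1 + (38 − 1)·0.0255 = 1 + 0.9435 = 1.9435.
n_eff = 6118 / 1.9435 = 3147.9.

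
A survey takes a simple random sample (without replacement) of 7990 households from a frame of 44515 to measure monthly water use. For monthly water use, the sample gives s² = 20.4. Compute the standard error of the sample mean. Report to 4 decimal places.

0.0458

Under SRS without replacement, Var(ȳ) = (1 − f)·s²/n with f = n/N = 7990/44515 = 0.17949006.
Var(ȳ) = (1 − 0.17949006)·20.4/7990 = 0.82050994·0.0025531915 = 0.002094919.
SE(ȳ) = √(0.002094919) = 0.0458.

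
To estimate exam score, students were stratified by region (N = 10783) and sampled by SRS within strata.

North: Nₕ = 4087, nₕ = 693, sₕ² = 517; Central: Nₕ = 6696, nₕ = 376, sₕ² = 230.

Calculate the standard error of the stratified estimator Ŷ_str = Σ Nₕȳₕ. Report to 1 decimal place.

Var(Ŷ_str) = Σₕ Nₕ²(1 − fₕ)sₕ²/nₕ.
North: 4087²·(1 − 693/4087)·517/693 = 1.0348414 × 10^7.
Central: 6696²·(1 − 376/6696)·230/376 = 2.5886451 × 10^7.
Sum = 3.6234865 × 10^7.
SE = √(3.6234865 × 10^7) = 6019.5.

6019.5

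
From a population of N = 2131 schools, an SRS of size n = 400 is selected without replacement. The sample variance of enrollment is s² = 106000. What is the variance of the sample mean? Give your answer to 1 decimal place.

215.3

Under SRS without replacement, Var(ȳ) = (1 − f)·s²/n with f = n/N = 400/2131 = 0.18770530.
Var(ȳ) = (1 − 0.18770530)·106000/400 = 0.81229470·265 = 215.25809.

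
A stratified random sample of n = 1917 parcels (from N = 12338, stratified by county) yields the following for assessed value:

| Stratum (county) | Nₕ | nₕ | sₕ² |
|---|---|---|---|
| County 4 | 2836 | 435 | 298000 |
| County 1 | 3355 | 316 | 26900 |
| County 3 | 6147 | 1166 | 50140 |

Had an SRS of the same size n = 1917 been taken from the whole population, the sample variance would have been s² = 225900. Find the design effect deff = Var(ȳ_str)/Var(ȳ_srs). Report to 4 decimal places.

Var(ȳ_str) = Σ Wₕ²(1−fₕ)sₕ²/nₕ with Wₕ = Nₕ/12338:
  County 4: (2836/12338)²·(1−435/2836)·298000/435 = 30.643323
  County 1: (3355/12338)²·(1−316/3355)·26900/316 = 5.7016282
  County 3: (6147/12338)²·(1−1166/6147)·50140/1166 = 8.6492012
  → Var(ȳ_str) = 44.994152.
Var(ȳ_srs) = (1 − 1917/12338)·225900/1917 = 99.531087.
deff = 44.994152 / 99.531087 = 0.4521.

0.4521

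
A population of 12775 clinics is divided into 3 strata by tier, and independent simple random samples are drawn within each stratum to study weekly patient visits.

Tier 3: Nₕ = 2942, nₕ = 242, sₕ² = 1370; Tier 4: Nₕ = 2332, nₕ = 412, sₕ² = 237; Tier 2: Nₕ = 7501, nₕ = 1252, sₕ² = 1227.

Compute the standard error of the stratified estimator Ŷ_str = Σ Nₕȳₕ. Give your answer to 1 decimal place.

Var(Ŷ_str) = Σₕ Nₕ²(1 − fₕ)sₕ²/nₕ.
Tier 3: 2942²·(1 − 242/2942)·1370/242 = 4.4968835 × 10^7.
Tier 4: 2332²·(1 − 412/2332)·237/412 = 2.5756148 × 10^6.
Tier 2: 7501²·(1 − 1252/7501)·1227/1252 = 4.5937772 × 10^7.
Sum = 9.3482222 × 10^7.
SE = √(9.3482222 × 10^7) = 9668.6.

9668.6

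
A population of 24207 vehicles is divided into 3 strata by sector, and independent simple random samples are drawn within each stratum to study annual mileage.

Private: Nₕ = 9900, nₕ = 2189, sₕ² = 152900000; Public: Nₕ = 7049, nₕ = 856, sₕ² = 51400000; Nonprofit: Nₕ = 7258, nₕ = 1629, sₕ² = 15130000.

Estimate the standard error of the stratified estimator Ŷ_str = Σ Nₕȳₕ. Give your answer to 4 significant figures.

Var(Ŷ_str) = Σₕ Nₕ²(1 − fₕ)sₕ²/nₕ.
Private: 9900²·(1 − 2189/9900)·152900000/2189 = 5.3322146 × 10^12.
Public: 7049²·(1 − 856/7049)·51400000/856 = 2.6213073 × 10^12.
Nonprofit: 7258²·(1 − 1629/7258)·15130000/1629 = 3.7946005 × 10^11.
Sum = 8.332982 × 10^12.
SE = √(8.332982 × 10^12) = 2.887 × 10^6.

2.887 × 10^6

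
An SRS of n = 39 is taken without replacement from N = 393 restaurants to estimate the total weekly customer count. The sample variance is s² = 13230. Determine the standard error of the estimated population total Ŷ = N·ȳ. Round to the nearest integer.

Var(Ŷ) = N²·Var(ȳ) = N²·(1 − n/N)·s²/n.
f = 39/393 = 0.09923664; Var(ȳ) = 0.90076336·13230/39 = 305.56665.
Var(Ŷ) = 393² · 305.56665 = 4.7194464 × 10^7.
SE(Ŷ) = √(4.7194464 × 10^7) = 6870.

6870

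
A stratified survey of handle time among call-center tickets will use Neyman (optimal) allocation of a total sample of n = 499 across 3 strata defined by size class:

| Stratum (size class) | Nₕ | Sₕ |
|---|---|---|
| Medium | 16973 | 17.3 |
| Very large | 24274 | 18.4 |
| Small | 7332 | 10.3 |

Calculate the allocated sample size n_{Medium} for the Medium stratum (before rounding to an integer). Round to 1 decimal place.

179.6

Neyman allocation: nₕ = n·NₕSₕ / Σⱼ NⱼSⱼ.
Σ NⱼSⱼ = 16973·17.3 + 24274·18.4 + 7332·10.3 = 815794.1.
n_{Medium} = 499·16973·17.3 / 815794.1 = 179.6.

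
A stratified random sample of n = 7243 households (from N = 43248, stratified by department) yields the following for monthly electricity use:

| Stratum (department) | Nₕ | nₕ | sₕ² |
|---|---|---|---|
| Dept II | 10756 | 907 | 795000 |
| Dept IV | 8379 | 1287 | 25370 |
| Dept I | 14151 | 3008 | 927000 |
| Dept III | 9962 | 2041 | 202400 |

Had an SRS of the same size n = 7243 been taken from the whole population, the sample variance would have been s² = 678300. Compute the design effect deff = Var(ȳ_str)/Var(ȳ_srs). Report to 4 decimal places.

1.0317

Var(ȳ_str) = Σ Wₕ²(1−fₕ)sₕ²/nₕ with Wₕ = Nₕ/43248:
  Dept II: (10756/43248)²·(1−907/10756)·795000/907 = 49.644451
  Dept IV: (8379/43248)²·(1−1287/8379)·25370/1287 = 0.62628323
  Dept I: (14151/43248)²·(1−3008/14151)·927000/3008 = 25.981194
  Dept III: (9962/43248)²·(1−2041/9962)·202400/2041 = 4.1837141
  → Var(ȳ_str) = 80.435642.
Var(ȳ_srs) = (1 − 7243/43248)·678300/7243 = 77.965078.
deff = 80.435642 / 77.965078 = 1.0317.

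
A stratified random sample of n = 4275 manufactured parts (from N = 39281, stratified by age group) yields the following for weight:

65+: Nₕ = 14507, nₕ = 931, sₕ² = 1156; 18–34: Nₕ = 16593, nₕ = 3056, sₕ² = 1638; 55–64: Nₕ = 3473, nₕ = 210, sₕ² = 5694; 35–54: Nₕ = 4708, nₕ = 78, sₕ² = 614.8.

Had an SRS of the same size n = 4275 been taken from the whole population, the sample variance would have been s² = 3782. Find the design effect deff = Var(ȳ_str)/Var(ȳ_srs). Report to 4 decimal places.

0.6938

Var(ȳ_str) = Σ Wₕ²(1−fₕ)sₕ²/nₕ with Wₕ = Nₕ/39281:
  65+: (14507/39281)²·(1−931/14507)·1156/931 = 0.15848659
  18–34: (16593/39281)²·(1−3056/16593)·1638/3056 = 0.078026624
  55–64: (3473/39281)²·(1−210/3473)·5694/210 = 0.19913837
  35–54: (4708/39281)²·(1−78/4708)·614.8/78 = 0.11135036
  → Var(ȳ_str) = 0.54700194.
Var(ȳ_srs) = (1 − 4275/39281)·3782/4275 = 0.78839772.
deff = 0.54700194 / 0.78839772 = 0.6938.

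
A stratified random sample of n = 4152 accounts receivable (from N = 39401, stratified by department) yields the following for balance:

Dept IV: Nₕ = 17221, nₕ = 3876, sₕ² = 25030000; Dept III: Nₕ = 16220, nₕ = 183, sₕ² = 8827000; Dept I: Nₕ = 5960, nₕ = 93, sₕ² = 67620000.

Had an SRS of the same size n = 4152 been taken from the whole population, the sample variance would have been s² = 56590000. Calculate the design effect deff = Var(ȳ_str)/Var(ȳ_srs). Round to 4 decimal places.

Var(ȳ_str) = Σ Wₕ²(1−fₕ)sₕ²/nₕ with Wₕ = Nₕ/39401:
  Dept IV: (17221/39401)²·(1−3876/17221)·25030000/3876 = 955.9596
  Dept III: (16220/39401)²·(1−183/16220)·8827000/183 = 8082.0499
  Dept I: (5960/39401)²·(1−93/5960)·67620000/93 = 16377.216
  → Var(ȳ_str) = 25415.226.
Var(ȳ_srs) = (1 − 4152/39401)·56590000/4152 = 12193.318.
deff = 25415.226 / 12193.318 = 2.0844.

2.0844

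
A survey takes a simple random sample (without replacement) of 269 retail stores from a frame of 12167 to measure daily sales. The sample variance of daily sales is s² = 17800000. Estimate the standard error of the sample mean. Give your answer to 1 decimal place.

Under SRS without replacement, Var(ȳ) = (1 − f)·s²/n with f = n/N = 269/12167 = 0.02210898.
Var(ȳ) = (1 − 0.02210898)·17800000/269 = 0.97789102·66171.004 = 64708.03.
SE(ȳ) = √(64708.03) = 254.4.

254.4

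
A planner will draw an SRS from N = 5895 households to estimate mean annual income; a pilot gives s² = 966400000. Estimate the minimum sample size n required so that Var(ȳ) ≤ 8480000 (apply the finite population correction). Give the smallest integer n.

112

Without fpc, n₀ = s²/D = 966400000/8480000 = 113.9623.
With fpc, (1 − n/N)·s²/n ≤ D requires n ≥ n₀/(1 + n₀/N) = 113.9623/(1 + 113.9623/5895) = 111.8010.
Rounding up, n = 112.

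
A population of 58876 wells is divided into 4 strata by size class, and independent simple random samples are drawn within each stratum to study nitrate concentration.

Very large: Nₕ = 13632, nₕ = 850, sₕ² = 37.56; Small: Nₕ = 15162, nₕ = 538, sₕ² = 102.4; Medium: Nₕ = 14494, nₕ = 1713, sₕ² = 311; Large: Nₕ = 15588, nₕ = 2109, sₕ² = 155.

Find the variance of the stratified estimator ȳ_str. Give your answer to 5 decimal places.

0.02855

Var(ȳ_str) = Σₕ Wₕ²(1 − fₕ)sₕ²/nₕ with Wₕ = Nₕ/N, N = 58876.
Very large: Wₕ = 0.23153747; term = 0.23153747²·(1 − 0.06235329)·37.56/850 = 0.002221204.
Small: Wₕ = 0.25752429; term = 0.25752429²·(1 − 0.03548345)·102.4/538 = 0.012174854.
Medium: Wₕ = 0.24617841; term = 0.24617841²·(1 − 0.11818684)·311/1713 = 0.0097024078.
Large: Wₕ = 0.26475983; term = 0.26475983²·(1 − 0.13529638)·155/2109 = 0.0044547834.
Sum = 0.028553249.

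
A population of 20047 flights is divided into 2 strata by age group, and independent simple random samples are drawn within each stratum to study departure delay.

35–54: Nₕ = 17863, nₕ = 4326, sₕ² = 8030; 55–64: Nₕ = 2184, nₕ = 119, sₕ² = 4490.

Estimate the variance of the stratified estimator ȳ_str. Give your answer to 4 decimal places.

1.5403

Var(ȳ_str) = Σₕ Wₕ²(1 − fₕ)sₕ²/nₕ with Wₕ = Nₕ/N, N = 20047.
35–54: Wₕ = 0.89105602; term = 0.89105602²·(1 − 0.24217657)·8030/4326 = 1.1168814.
55–64: Wₕ = 0.10894398; term = 0.10894398²·(1 − 0.05448718)·4490/119 = 0.42342187.
Sum = 1.5403033.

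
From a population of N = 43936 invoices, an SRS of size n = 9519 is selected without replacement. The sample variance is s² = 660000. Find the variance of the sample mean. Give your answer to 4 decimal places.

Under SRS without replacement, Var(ȳ) = (1 − f)·s²/n with f = n/N = 9519/43936 = 0.21665605.
Var(ȳ) = (1 − 0.21665605)·660000/9519 = 0.78334395·69.335014 = 54.313164.

54.3132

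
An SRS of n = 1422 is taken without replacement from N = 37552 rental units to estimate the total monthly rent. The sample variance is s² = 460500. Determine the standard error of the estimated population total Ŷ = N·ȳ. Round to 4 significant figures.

662900

Var(Ŷ) = N²·Var(ȳ) = N²·(1 − n/N)·s²/n.
f = 1422/37552 = 0.03786749; Var(ȳ) = 0.96213251·460500/1422 = 311.57667.
Var(Ŷ) = 37552² · 311.57667 = 4.3937068 × 10^11.
SE(Ŷ) = √(4.3937068 × 10^11) = 662900.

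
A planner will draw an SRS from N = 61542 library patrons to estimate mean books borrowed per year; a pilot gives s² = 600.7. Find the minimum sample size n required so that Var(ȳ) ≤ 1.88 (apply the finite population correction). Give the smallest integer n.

318

Without fpc, n₀ = s²/D = 600.7/1.88 = 319.5213.
With fpc, (1 − n/N)·s²/n ≤ D requires n ≥ n₀/(1 + n₀/N) = 319.5213/(1 + 319.5213/61542) = 317.8709.
Rounding up, n = 318.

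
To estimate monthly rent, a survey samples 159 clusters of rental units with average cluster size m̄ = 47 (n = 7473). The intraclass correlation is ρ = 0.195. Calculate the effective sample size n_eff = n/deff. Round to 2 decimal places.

749.55

deff = 1 + (47 − 1)·0.195 = 1 + 8.97 = 9.97.
n_eff = 7473 / 9.97 = 749.55.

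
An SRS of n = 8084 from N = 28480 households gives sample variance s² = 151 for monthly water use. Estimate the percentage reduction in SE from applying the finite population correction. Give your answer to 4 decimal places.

f = n/N = 8084/28480 = 0.28384831.
SE_no-fpc = √(s²/n) = 0.13667067; SE_fpc = √((1−f)s²/n) = 0.11565857.
Ratio = √(1−f) = 0.84625746. Reduction = 100·(1 − 0.84625746) = 15.3743%.

15.3743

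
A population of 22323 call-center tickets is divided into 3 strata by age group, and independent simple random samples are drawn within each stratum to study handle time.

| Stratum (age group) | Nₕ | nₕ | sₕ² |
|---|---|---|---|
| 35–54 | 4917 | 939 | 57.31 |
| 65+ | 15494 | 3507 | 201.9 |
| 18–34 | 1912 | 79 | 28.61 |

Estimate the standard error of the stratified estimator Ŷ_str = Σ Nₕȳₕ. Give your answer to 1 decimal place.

Var(Ŷ_str) = Σₕ Nₕ²(1 − fₕ)sₕ²/nₕ.
35–54: 4917²·(1 − 939/4917)·57.31/939 = 1.1937951 × 10^6.
65+: 15494²·(1 − 3507/15494)·201.9/3507 = 1.0692386 × 10^7.
18–34: 1912²·(1 − 79/1912)·28.61/79 = 1.2692323 × 10^6.
Sum = 1.3155413 × 10^7.
SE = √(1.3155413 × 10^7) = 3627.0.

3627.0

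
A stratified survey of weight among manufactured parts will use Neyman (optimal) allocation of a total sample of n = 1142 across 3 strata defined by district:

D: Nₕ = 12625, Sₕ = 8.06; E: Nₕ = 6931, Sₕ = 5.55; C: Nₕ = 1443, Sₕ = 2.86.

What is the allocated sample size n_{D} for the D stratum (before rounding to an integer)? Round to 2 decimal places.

Neyman allocation: nₕ = n·NₕSₕ / Σⱼ NⱼSⱼ.
Σ NⱼSⱼ = 12625·8.06 + 6931·5.55 + 1443·2.86 = 144351.53.
n_{D} = 1142·12625·8.06 / 144351.53 = 805.03.

805.03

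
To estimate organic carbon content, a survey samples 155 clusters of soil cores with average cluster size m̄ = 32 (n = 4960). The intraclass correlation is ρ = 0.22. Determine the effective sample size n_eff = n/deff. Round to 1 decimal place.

634.3

deff = 1 + (32 − 1)·0.22 = 1 + 6.82 = 7.82.
n_eff = 4960 / 7.82 = 634.3.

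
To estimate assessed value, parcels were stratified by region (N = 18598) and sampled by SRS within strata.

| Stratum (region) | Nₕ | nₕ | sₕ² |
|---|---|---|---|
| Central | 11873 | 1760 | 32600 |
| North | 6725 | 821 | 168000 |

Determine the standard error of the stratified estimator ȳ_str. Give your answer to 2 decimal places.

5.47

Var(ȳ_str) = Σₕ Wₕ²(1 − fₕ)sₕ²/nₕ with Wₕ = Nₕ/N, N = 18598.
Central: Wₕ = 0.63840198; term = 0.63840198²·(1 − 0.14823549)·32600/1760 = 6.4300288.
North: Wₕ = 0.36159802; term = 0.36159802²·(1 − 0.12208178)·168000/821 = 23.489419.
Sum = 29.919448.
SE = √(29.919448) = 5.47.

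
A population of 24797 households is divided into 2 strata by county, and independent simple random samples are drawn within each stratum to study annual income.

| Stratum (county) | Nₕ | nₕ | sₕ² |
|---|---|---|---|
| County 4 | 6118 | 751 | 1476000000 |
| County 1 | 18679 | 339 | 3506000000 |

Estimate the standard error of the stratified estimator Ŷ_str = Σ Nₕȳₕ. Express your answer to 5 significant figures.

Var(Ŷ_str) = Σₕ Nₕ²(1 − fₕ)sₕ²/nₕ.
County 4: 6118²·(1 − 751/6118)·1476000000/751 = 6.4533837 × 10^13.
County 1: 18679²·(1 − 339/18679)·3506000000/339 = 3.5429512 × 10^15.
Sum = 3.607485 × 10^15.
SE = √(3.607485 × 10^15) = 6.0062 × 10^7.

6.0062 × 10^7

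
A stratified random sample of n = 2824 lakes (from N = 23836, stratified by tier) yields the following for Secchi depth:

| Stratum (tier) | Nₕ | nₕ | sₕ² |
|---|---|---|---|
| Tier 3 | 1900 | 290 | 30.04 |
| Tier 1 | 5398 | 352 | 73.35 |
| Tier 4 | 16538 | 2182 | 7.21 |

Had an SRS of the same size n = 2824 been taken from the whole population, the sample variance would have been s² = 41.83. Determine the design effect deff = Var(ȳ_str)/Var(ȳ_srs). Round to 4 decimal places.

0.9136

Var(ȳ_str) = Σ Wₕ²(1−fₕ)sₕ²/nₕ with Wₕ = Nₕ/23836:
  Tier 3: (1900/23836)²·(1−290/1900)·30.04/290 = 5.5771799 × 10^-4
  Tier 1: (5398/23836)²·(1−352/5398)·73.35/352 = 0.0099901228
  Tier 4: (16538/23836)²·(1−2182/16538)·7.21/2182 = 0.0013807982
  → Var(ȳ_str) = 0.011928639.
Var(ȳ_srs) = (1 − 2824/23836)·41.83/2824 = 0.013057414.
deff = 0.011928639 / 0.013057414 = 0.9136.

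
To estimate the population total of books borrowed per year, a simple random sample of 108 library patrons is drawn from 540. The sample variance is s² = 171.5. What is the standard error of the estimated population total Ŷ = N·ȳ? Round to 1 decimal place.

608.6

Var(Ŷ) = N²·Var(ȳ) = N²·(1 − n/N)·s²/n.
f = 108/540 = 0.20000000; Var(ȳ) = 0.80000000·171.5/108 = 1.2703704.
Var(Ŷ) = 540² · 1.2703704 = 370440.01.
SE(Ŷ) = √(370440.01) = 608.6.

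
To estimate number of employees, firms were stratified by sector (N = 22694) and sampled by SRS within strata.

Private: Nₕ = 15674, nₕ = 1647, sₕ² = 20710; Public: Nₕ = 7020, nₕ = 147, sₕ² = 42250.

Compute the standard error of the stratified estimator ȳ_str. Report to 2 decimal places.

Var(ȳ_str) = Σₕ Wₕ²(1 − fₕ)sₕ²/nₕ with Wₕ = Nₕ/N, N = 22694.
Private: Wₕ = 0.69066714; term = 0.69066714²·(1 − 0.10507847)·20710/1647 = 5.3679571.
Public: Wₕ = 0.30933286; term = 0.30933286²·(1 − 0.02094017)·42250/147 = 26.925931.
Sum = 32.293888.
SE = √(32.293888) = 5.68.

5.68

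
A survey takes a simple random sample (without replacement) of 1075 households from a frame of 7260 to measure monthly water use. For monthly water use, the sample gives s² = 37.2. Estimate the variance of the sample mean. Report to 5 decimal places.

0.02948

Under SRS without replacement, Var(ȳ) = (1 − f)·s²/n with f = n/N = 1075/7260 = 0.14807163.
Var(ȳ) = (1 − 0.14807163)·37.2/1075 = 0.85192837·0.034604651 = 0.029480684.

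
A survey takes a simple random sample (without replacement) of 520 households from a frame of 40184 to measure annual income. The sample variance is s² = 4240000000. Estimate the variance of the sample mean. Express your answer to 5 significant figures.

Under SRS without replacement, Var(ȳ) = (1 − f)·s²/n with f = n/N = 520/40184 = 0.01294047.
Var(ȳ) = (1 − 0.01294047)·4240000000/520 = 0.98705953·8.1538462 × 10^6 = 8.0483315 × 10^6.

8.0483 × 10^6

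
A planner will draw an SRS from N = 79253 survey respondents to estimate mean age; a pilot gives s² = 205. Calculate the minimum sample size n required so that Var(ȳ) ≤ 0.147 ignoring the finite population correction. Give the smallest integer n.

1395

Without fpc, n₀ = s²/D = 205/0.147 = 1394.5578.
Rounding up, n = 1395.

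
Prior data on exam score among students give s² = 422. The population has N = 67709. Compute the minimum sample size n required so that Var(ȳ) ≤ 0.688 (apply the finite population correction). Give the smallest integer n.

Without fpc, n₀ = s²/D = 422/0.688 = 613.3721.
With fpc, (1 − n/N)·s²/n ≤ D requires n ≥ n₀/(1 + n₀/N) = 613.3721/(1 + 613.3721/67709) = 607.8655.
Rounding up, n = 608.

608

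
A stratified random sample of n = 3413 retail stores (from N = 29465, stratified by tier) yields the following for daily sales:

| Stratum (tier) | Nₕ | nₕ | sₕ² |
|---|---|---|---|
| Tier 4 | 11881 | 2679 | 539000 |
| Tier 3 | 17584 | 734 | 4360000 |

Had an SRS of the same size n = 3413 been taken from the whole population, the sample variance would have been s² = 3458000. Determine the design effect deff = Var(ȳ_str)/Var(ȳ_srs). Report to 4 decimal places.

2.2912

Var(ȳ_str) = Σ Wₕ²(1−fₕ)sₕ²/nₕ with Wₕ = Nₕ/29465:
  Tier 4: (11881/29465)²·(1−2679/11881)·539000/2679 = 25.33602
  Tier 3: (17584/29465)²·(1−734/17584)·4360000/734 = 2027.1931
  → Var(ȳ_str) = 2052.5291.
Var(ȳ_srs) = (1 − 3413/29465)·3458000/3413 = 895.8253.
deff = 2052.5291 / 895.8253 = 2.2912.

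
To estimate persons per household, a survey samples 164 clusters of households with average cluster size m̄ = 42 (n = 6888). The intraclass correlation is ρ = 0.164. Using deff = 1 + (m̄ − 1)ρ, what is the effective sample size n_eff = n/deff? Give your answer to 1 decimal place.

deff = 1 + (42 − 1)·0.164 = 1 + 6.724 = 7.724.
n_eff = 6888 / 7.724 = 891.8.

891.8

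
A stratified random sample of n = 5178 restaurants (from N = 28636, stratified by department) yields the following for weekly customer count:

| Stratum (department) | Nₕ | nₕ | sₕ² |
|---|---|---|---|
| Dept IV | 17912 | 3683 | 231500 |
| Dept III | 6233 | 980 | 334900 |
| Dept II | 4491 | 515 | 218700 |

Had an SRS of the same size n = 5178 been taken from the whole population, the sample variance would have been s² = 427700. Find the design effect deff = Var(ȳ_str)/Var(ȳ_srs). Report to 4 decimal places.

Var(ȳ_str) = Σ Wₕ²(1−fₕ)sₕ²/nₕ with Wₕ = Nₕ/28636:
  Dept IV: (17912/28636)²·(1−3683/17912)·231500/3683 = 19.536332
  Dept III: (6233/28636)²·(1−980/6233)·334900/980 = 13.644854
  Dept II: (4491/28636)²·(1−515/4491)·218700/515 = 9.2471154
  → Var(ȳ_str) = 42.428301.
Var(ȳ_srs) = (1 − 5178/28636)·427700/5178 = 67.663714.
deff = 42.428301 / 67.663714 = 0.6270.

0.6270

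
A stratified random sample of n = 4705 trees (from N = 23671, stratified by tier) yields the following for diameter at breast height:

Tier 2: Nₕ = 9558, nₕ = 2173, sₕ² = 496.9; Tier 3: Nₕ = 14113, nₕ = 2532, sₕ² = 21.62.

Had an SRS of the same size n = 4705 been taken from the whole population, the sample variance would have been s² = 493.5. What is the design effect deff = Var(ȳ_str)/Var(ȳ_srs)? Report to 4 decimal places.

Var(ȳ_str) = Σ Wₕ²(1−fₕ)sₕ²/nₕ with Wₕ = Nₕ/23671:
  Tier 2: (9558/23671)²·(1−2173/9558)·496.9/2173 = 0.028806705
  Tier 3: (14113/23671)²·(1−2532/14113)·21.62/2532 = 0.0024907158
  → Var(ȳ_str) = 0.031297421.
Var(ȳ_srs) = (1 − 4705/23671)·493.5/4705 = 0.084040121.
deff = 0.031297421 / 0.084040121 = 0.3724.

0.3724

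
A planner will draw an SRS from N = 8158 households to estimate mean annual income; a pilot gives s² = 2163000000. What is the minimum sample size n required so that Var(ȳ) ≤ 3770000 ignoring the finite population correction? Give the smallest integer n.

574

Without fpc, n₀ = s²/D = 2163000000/3770000 = 573.7401.
Rounding up, n = 574.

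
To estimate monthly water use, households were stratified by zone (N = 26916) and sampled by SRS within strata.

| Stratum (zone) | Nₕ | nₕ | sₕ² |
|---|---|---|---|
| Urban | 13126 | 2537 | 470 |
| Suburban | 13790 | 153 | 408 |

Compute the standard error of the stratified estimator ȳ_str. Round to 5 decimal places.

Var(ȳ_str) = Σₕ Wₕ²(1 − fₕ)sₕ²/nₕ with Wₕ = Nₕ/N, N = 26916.
Urban: Wₕ = 0.48766533; term = 0.48766533²·(1 − 0.19328051)·470/2537 = 0.03554215.
Suburban: Wₕ = 0.51233467; term = 0.51233467²·(1 − 0.01109500)·408/153 = 0.69219873.
Sum = 0.72774088.
SE = √(0.72774088) = 0.85308.

0.85308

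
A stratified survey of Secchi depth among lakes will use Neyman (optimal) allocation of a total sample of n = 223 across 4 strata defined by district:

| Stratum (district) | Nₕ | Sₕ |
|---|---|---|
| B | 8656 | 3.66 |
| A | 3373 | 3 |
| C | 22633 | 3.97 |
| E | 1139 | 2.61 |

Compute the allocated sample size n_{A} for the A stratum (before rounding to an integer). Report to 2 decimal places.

Neyman allocation: nₕ = n·NₕSₕ / Σⱼ NⱼSⱼ.
Σ NⱼSⱼ = 8656·3.66 + 3373·3 + 22633·3.97 + 1139·2.61 = 134625.76.
n_{A} = 223·3373·3 / 134625.76 = 16.76.

16.76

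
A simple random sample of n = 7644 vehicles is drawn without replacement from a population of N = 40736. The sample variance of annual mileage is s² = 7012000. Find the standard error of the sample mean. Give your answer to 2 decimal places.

27.30

Under SRS without replacement, Var(ȳ) = (1 − f)·s²/n with f = n/N = 7644/40736 = 0.18764729.
Var(ȳ) = (1 − 0.18764729)·7012000/7644 = 0.81235271·917.32077 = 745.18802.
SE(ȳ) = √(745.18802) = 27.30.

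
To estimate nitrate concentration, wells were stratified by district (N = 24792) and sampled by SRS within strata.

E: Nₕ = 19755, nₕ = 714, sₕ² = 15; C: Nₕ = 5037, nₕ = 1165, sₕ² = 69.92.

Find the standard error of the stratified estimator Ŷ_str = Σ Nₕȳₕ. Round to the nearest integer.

Var(Ŷ_str) = Σₕ Nₕ²(1 − fₕ)sₕ²/nₕ.
E: 19755²·(1 − 714/19755)·15/714 = 7.902415 × 10^6.
C: 5037²·(1 − 1165/5037)·69.92/1165 = 1.1705307 × 10^6.
Sum = 9.0729457 × 10^6.
SE = √(9.0729457 × 10^6) = 3012.

3012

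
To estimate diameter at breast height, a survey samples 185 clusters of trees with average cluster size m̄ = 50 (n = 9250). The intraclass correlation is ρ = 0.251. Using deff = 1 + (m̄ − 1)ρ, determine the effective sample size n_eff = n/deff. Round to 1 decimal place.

695.5

deff = 1 + (50 − 1)·0.251 = 1 + 12.299 = 13.299.
n_eff = 9250 / 13.299 = 695.5.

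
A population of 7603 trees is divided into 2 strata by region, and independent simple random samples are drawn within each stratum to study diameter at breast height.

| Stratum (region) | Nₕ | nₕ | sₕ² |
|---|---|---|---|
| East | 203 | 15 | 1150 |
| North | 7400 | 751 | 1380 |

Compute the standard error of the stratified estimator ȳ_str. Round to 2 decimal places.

1.27

Var(ȳ_str) = Σₕ Wₕ²(1 − fₕ)sₕ²/nₕ with Wₕ = Nₕ/N, N = 7603.
East: Wₕ = 0.02669999; term = 0.02669999²·(1 − 0.07389163)·1150/15 = 0.050616311.
North: Wₕ = 0.97330001; term = 0.97330001²·(1 − 0.10148649)·1380/751 = 1.5640737.
Sum = 1.61469.
SE = √(1.61469) = 1.27.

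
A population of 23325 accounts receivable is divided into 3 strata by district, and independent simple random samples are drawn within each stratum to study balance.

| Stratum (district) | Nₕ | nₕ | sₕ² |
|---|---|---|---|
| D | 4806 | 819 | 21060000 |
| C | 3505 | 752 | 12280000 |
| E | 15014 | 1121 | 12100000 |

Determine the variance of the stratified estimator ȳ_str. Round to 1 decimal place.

Var(ȳ_str) = Σₕ Wₕ²(1 − fₕ)sₕ²/nₕ with Wₕ = Nₕ/N, N = 23325.
D: Wₕ = 0.20604502; term = 0.20604502²·(1 − 0.17041199)·21060000/819 = 905.65161.
C: Wₕ = 0.15026795; term = 0.15026795²·(1 − 0.21455064)·12280000/752 = 289.62194.
E: Wₕ = 0.64368703; term = 0.64368703²·(1 − 0.07466365)·12100000/1121 = 4138.366.
Sum = 5333.6396.

5333.6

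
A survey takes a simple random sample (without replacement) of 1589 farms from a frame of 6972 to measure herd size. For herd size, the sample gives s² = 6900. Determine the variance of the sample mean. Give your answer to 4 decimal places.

Under SRS without replacement, Var(ȳ) = (1 − f)·s²/n with f = n/N = 1589/6972 = 0.22791165.
Var(ȳ) = (1 − 0.22791165)·6900/1589 = 0.77208835·4.3423537 = 3.3526807.

3.3527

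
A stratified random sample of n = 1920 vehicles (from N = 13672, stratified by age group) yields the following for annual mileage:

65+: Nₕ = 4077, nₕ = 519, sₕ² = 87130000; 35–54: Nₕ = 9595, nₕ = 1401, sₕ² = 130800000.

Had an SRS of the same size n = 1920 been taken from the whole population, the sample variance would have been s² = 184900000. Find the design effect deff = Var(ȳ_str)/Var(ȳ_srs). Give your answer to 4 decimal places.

0.6318

Var(ȳ_str) = Σ Wₕ²(1−fₕ)sₕ²/nₕ with Wₕ = Nₕ/13672:
  65+: (4077/13672)²·(1−519/4077)·87130000/519 = 13028.155
  35–54: (9595/13672)²·(1−1401/9595)·130800000/1401 = 39268.693
  → Var(ȳ_str) = 52296.848.
Var(ȳ_srs) = (1 − 1920/13672)·184900000/1920 = 82778.093.
deff = 52296.848 / 82778.093 = 0.6318.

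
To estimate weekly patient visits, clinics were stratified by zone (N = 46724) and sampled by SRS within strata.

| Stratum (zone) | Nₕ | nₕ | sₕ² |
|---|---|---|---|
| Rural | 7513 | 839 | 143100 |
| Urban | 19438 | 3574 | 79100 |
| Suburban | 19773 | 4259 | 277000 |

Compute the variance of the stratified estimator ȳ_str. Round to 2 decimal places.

16.18

Var(ȳ_str) = Σₕ Wₕ²(1 − fₕ)sₕ²/nₕ with Wₕ = Nₕ/N, N = 46724.
Rural: Wₕ = 0.16079531; term = 0.16079531²·(1 − 0.11167310)·143100/839 = 3.9173938.
Urban: Wₕ = 0.41601746; term = 0.41601746²·(1 − 0.18386665)·79100/3574 = 3.1261239.
Suburban: Wₕ = 0.42318723; term = 0.42318723²·(1 − 0.21539473)·277000/4259 = 9.1387848.
Sum = 16.182303.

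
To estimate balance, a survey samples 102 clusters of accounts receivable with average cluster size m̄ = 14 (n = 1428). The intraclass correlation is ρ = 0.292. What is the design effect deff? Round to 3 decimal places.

deff = 1 + (14 − 1)·0.292 = 1 + 3.796 = 4.796.

4.796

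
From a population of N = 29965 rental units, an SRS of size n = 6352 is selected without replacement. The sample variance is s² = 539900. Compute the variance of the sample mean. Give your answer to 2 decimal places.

Under SRS without replacement, Var(ȳ) = (1 − f)·s²/n with f = n/N = 6352/29965 = 0.21198064.
Var(ȳ) = (1 − 0.21198064)·539900/6352 = 0.78801936·84.996851 = 66.979164.

66.98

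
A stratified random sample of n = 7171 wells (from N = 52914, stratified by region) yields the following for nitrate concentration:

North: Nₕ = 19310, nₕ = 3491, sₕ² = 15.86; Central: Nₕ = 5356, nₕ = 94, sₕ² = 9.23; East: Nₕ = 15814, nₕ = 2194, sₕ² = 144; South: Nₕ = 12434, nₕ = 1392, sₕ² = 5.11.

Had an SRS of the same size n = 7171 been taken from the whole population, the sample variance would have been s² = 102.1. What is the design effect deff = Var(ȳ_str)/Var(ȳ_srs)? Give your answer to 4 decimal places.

0.5454

Var(ȳ_str) = Σ Wₕ²(1−fₕ)sₕ²/nₕ with Wₕ = Nₕ/52914:
  North: (19310/52914)²·(1−3491/19310)·15.86/3491 = 4.956481 × 10^-4
  Central: (5356/52914)²·(1−94/5356)·9.23/94 = 9.8838028 × 10^-4
  East: (15814/52914)²·(1−2194/15814)·144/2194 = 0.0050489785
  South: (12434/52914)²·(1−1392/12434)·5.11/1392 = 1.8001102 × 10^-4
  → Var(ȳ_str) = 0.0067130179.
Var(ȳ_srs) = (1 − 7171/52914)·102.1/7171 = 0.012308357.
deff = 0.0067130179 / 0.012308357 = 0.5454.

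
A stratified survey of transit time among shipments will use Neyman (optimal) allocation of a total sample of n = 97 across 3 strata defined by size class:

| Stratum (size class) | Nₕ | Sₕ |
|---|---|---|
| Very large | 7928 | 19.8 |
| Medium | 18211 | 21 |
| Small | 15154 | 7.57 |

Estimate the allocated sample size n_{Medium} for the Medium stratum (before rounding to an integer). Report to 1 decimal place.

56.7

Neyman allocation: nₕ = n·NₕSₕ / Σⱼ NⱼSⱼ.
Σ NⱼSⱼ = 7928·19.8 + 18211·21 + 15154·7.57 = 654121.18.
n_{Medium} = 97·18211·21 / 654121.18 = 56.7.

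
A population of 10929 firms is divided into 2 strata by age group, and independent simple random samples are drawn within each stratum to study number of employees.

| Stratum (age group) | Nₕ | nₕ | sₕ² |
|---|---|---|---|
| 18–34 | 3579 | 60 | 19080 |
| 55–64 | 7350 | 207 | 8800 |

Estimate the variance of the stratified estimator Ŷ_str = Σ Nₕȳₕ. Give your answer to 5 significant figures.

Var(Ŷ_str) = Σₕ Nₕ²(1 − fₕ)sₕ²/nₕ.
18–34: 3579²·(1 − 60/3579)·19080/60 = 4.0050513 × 10^9.
55–64: 7350²·(1 − 207/7350)·8800/207 = 2.2319287 × 10^9.
Sum = 6.23698 × 10^9.

6.2370 × 10^9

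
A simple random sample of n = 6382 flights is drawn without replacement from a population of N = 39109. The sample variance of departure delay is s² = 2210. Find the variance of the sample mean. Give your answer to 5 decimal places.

Under SRS without replacement, Var(ȳ) = (1 − f)·s²/n with f = n/N = 6382/39109 = 0.16318494.
Var(ȳ) = (1 − 0.16318494)·2210/6382 = 0.83681506·0.34628643 = 0.2897777.

0.28978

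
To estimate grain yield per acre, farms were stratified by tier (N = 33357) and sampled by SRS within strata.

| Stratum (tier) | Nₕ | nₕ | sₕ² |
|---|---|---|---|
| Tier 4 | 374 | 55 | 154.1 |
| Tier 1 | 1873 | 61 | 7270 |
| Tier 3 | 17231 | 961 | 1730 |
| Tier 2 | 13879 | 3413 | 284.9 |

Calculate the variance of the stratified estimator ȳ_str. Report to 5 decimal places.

Var(ȳ_str) = Σₕ Wₕ²(1 − fₕ)sₕ²/nₕ with Wₕ = Nₕ/N, N = 33357.
Tier 4: Wₕ = 0.01121204; term = 0.01121204²·(1 − 0.14705882)·154.1/55 = 3.004196 × 10^-4.
Tier 1: Wₕ = 0.05615013; term = 0.05615013²·(1 − 0.03256807)·7270/61 = 0.36351855.
Tier 3: Wₕ = 0.51656324; term = 0.51656324²·(1 − 0.05577157)·1730/961 = 0.45357257.
Tier 2: Wₕ = 0.41607459; term = 0.41607459²·(1 − 0.24591109)·284.9/3413 = 0.010897355.
Sum = 0.82828889.

0.82829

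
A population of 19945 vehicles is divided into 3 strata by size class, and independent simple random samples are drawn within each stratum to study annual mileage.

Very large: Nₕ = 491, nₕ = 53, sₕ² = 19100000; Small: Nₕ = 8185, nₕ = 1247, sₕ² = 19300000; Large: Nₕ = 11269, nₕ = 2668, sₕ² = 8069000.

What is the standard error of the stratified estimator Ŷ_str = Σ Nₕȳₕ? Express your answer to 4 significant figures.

1.118 × 10^6

Var(Ŷ_str) = Σₕ Nₕ²(1 − fₕ)sₕ²/nₕ.
Very large: 491²·(1 − 53/491)·19100000/53 = 7.7502034 × 10^10.
Small: 8185²·(1 − 1247/8185)·19300000/1247 = 8.7890884 × 10^11.
Large: 11269²·(1 − 2668/11269)·8069000/2668 = 2.9313537 × 10^11.
Sum = 1.2495462 × 10^12.
SE = √(1.2495462 × 10^12) = 1.118 × 10^6.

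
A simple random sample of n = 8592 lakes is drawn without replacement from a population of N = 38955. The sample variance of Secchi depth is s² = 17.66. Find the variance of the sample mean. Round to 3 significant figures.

0.00160

Under SRS without replacement, Var(ȳ) = (1 − f)·s²/n with f = n/N = 8592/38955 = 0.22056219.
Var(ȳ) = (1 − 0.22056219)·17.66/8592 = 0.77943781·0.0020554004 = 0.0016020568.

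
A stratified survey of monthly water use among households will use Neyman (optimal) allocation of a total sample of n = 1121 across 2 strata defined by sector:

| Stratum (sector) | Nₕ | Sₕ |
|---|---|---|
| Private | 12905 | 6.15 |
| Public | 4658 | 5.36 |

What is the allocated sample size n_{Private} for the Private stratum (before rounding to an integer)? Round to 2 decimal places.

852.74

Neyman allocation: nₕ = n·NₕSₕ / Σⱼ NⱼSⱼ.
Σ NⱼSⱼ = 12905·6.15 + 4658·5.36 = 104332.63.
n_{Private} = 1121·12905·6.15 / 104332.63 = 852.74.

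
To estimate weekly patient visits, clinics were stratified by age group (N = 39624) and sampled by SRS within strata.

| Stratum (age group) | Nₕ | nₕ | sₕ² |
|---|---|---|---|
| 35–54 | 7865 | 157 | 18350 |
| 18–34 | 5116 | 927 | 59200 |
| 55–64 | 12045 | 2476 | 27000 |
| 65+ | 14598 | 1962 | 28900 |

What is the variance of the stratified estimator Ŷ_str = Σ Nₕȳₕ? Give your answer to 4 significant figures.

Var(Ŷ_str) = Σₕ Nₕ²(1 − fₕ)sₕ²/nₕ.
35–54: 7865²·(1 − 157/7865)·18350/157 = 7.0856035 × 10^9.
18–34: 5116²·(1 − 927/5116)·59200/927 = 1.36862 × 10^9.
55–64: 12045²·(1 − 2476/12045)·27000/2476 = 1.2568588 × 10^9.
65+: 14598²·(1 − 1962/14598)·28900/1962 = 2.7170762 × 10^9.
Sum = 1.2428159 × 10^10.

1.243 × 10^10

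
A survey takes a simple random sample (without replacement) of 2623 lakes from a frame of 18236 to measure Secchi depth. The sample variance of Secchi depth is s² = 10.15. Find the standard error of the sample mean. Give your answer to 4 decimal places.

Under SRS without replacement, Var(ȳ) = (1 − f)·s²/n with f = n/N = 2623/18236 = 0.14383637.
Var(ȳ) = (1 − 0.14383637)·10.15/2623 = 0.85616363·0.0038696149 = 0.0033130236.
SE(ȳ) = √(0.0033130236) = 0.0576.

0.0576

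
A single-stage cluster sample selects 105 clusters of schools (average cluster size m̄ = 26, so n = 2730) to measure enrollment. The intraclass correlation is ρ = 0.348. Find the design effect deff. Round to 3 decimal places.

deff = 1 + (26 − 1)·0.348 = 1 + 8.7 = 9.7.

9.700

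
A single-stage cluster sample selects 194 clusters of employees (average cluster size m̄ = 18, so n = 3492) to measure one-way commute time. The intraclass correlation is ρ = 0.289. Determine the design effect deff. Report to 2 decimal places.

5.91

deff = 1 + (18 − 1)·0.289 = 1 + 4.913 = 5.913.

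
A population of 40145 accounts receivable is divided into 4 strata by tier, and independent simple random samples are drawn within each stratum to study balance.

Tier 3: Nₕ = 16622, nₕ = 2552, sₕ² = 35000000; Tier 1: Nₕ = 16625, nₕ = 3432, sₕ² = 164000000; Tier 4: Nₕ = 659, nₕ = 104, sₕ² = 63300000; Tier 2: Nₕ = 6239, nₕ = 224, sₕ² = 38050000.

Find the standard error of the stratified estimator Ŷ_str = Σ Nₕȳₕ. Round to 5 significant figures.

Var(Ŷ_str) = Σₕ Nₕ²(1 − fₕ)sₕ²/nₕ.
Tier 3: 16622²·(1 − 2552/16622)·35000000/2552 = 3.2074859 × 10^12.
Tier 1: 16625²·(1 − 3432/16625)·164000000/3432 = 1.0480977 × 10^13.
Tier 4: 659²·(1 − 104/659)·63300000/104 = 2.226121 × 10^11.
Tier 2: 6239²·(1 − 224/6239)·38050000/224 = 6.3746634 × 10^12.
Sum = 2.0285738 × 10^13.
SE = √(2.0285738 × 10^13) = 4.5040 × 10^6.

4.5040 × 10^6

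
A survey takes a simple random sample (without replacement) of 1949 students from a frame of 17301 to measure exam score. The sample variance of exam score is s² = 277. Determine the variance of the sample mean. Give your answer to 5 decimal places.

0.12611

Under SRS without replacement, Var(ȳ) = (1 − f)·s²/n with f = n/N = 1949/17301 = 0.11265245.
Var(ȳ) = (1 − 0.11265245)·277/1949 = 0.88734755·0.14212417 = 0.12611353.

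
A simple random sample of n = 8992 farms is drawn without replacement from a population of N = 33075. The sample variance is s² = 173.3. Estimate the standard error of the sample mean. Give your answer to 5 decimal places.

Under SRS without replacement, Var(ȳ) = (1 − f)·s²/n with f = n/N = 8992/33075 = 0.27186697.
Var(ȳ) = (1 − 0.27186697)·173.3/8992 = 0.72813303·0.019272687 = 0.01403308.
SE(ȳ) = √(0.01403308) = 0.11846.

0.11846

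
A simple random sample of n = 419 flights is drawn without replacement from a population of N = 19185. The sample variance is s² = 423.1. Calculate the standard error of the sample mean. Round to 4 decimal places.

Under SRS without replacement, Var(ȳ) = (1 − f)·s²/n with f = n/N = 419/19185 = 0.02183998.
Var(ȳ) = (1 − 0.02183998)·423.1/419 = 0.97816002·1.0097852 = 0.98773152.
SE(ȳ) = √(0.98773152) = 0.9938.

0.9938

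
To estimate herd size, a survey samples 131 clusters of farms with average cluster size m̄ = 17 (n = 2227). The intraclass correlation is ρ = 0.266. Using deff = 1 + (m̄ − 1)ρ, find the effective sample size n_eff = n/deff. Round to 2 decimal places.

deff = 1 + (17 − 1)·0.266 = 1 + 4.256 = 5.256.
n_eff = 2227 / 5.256 = 423.71.

423.71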